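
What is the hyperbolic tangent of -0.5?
-0.4621

tanh(-0.5) = (e^(-0.5) - e^(0.5))/(e^(-0.5) + e^(0.5)) = -0.4621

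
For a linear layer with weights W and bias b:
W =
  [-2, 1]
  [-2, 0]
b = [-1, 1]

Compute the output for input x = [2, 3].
y = [-2, -3]

Wx = [-2×2 + 1×3, -2×2 + 0×3]
   = [-1, -4]
y = Wx + b = [-1 + -1, -4 + 1] = [-2, -3]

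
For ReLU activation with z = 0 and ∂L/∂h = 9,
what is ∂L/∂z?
∂L/∂z = 0

h = ReLU(0) = 0
At z = 0: ∂h/∂z = 0 (by convention)
∂L/∂z = ∂L/∂h · ∂h/∂z = 9 × 0 = 0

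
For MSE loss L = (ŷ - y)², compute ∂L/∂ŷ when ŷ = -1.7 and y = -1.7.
∂L/∂ŷ = 0.0

∂L/∂ŷ = 2(ŷ - y) = 2(-1.7 - -1.7) = 2(0.0) = 0.0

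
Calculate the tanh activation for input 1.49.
0.9033

tanh(1.49) = (e^(1.49) - e^(-1.49))/(e^(1.49) + e^(-1.49)) = 0.9033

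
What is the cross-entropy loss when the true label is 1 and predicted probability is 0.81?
L = 0.2107

L = -1·log(0.81) - 0·log(0.19) = -log(0.81) = 0.2107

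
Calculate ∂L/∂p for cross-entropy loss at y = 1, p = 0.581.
∂L/∂p = -1.721

∂L/∂p = -y/p + (1-y)/(1-p) = -1/0.581 + 0 = -1.721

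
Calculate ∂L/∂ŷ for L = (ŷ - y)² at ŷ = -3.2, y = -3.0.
∂L/∂ŷ = -0.4

∂L/∂ŷ = 2(ŷ - y) = 2(-3.2 - -3.0) = 2(-0.2) = -0.4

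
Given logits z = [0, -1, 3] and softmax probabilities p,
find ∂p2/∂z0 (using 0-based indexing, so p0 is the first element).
∂p2/∂z0 = -0.04364

p = softmax(z) = [0.04661, 0.01715, 0.9362]
p2 = 0.9362, p0 = 0.04661

∂p2/∂z0 = -p2 × p0 = -0.9362 × 0.04661 = -0.04364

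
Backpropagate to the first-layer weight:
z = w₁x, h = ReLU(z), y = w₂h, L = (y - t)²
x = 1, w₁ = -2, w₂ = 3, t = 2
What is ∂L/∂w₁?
∂L/∂w₁ = 0

Forward pass:
z = w₁x = -2×1 = -2
h = ReLU(-2) = 0
y = w₂h = 3×0 = 0

Backward pass:
∂L/∂y = 2(y - t) = 2(0 - 2) = -4
∂y/∂h = w₂ = 3
∂h/∂z = 0 (ReLU derivative)
∂z/∂w₁ = x = 1

∂L/∂w₁ = -4 × 3 × 0 × 1 = 0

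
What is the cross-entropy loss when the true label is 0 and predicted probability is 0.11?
L = 0.1165

L = -0·log(0.11) - 1·log(0.89) = -log(0.89) = 0.1165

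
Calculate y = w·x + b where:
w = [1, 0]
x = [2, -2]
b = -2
y = 0

y = (1)(2) + (0)(-2) + -2 = 0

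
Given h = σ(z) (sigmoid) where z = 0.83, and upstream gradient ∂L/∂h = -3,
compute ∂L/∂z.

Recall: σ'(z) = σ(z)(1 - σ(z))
∂L/∂z = -0.6343

σ(0.83) = 0.6964
σ'(0.83) = σ(0.83)(1 - σ(0.83)) = 0.6964 × 0.3036 = 0.2114
∂L/∂z = ∂L/∂h · σ'(z) = -3 × 0.2114 = -0.6343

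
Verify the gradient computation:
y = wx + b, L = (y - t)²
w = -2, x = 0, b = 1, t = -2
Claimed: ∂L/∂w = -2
Incorrect

y = (-2)(0) + 1 = 1
∂L/∂y = 2(y - t) = 2(1 - -2) = 6
∂y/∂w = x = 0
∂L/∂w = 6 × 0 = 0

Claimed value: -2
Incorrect: The correct gradient is 0.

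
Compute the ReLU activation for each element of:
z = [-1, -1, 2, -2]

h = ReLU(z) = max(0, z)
h = [0, 0, 2, 0]

ReLU applied element-wise: max(0,-1)=0, max(0,-1)=0, max(0,2)=2, max(0,-2)=0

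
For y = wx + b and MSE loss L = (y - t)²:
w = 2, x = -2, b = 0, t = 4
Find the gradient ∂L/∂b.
∂L/∂b = -16

y = wx + b = (2)(-2) + 0 = -4
∂L/∂y = 2(y - t) = 2(-4 - 4) = -16
∂y/∂b = 1
∂L/∂b = ∂L/∂y · ∂y/∂b = -16 × 1 = -16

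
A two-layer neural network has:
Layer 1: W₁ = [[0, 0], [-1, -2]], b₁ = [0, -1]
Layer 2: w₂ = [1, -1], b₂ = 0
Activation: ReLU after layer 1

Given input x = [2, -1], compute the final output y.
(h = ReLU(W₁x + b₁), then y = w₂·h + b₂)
y = 0

Layer 1 pre-activation: z₁ = [0, -1]
After ReLU: h = [0, 0]
Layer 2 output: y = 1×0 + -1×0 + 0 = 0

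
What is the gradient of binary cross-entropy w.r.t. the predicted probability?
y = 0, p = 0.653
∂L/∂p = 2.882

∂L/∂p = -y/p + (1-y)/(1-p) = 0 + 1/0.347 = 2.882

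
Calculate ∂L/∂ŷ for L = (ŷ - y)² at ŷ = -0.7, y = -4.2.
∂L/∂ŷ = 7.0

∂L/∂ŷ = 2(ŷ - y) = 2(-0.7 - -4.2) = 2(3.5) = 7.0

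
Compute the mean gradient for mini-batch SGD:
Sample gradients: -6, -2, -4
Average gradient = -4

Average = (1/3)(-6 + -2 + -4) = -12/3 = -4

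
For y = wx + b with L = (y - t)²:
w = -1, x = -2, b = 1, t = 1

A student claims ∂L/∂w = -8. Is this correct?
Correct

y = (-1)(-2) + 1 = 3
∂L/∂y = 2(y - t) = 2(3 - 1) = 4
∂y/∂w = x = -2
∂L/∂w = 4 × -2 = -8

Claimed value: -8
Correct: The correct gradient is -8.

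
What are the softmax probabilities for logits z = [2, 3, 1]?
p = [0.2447, 0.6652, 0.09]

exp(z) = [7.389, 20.09, 2.718]
Sum = 30.19
p = [0.2447, 0.6652, 0.09]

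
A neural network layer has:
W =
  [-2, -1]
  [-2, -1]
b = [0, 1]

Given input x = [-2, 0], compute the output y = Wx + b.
y = [4, 5]

Wx = [-2×-2 + -1×0, -2×-2 + -1×0]
   = [4, 4]
y = Wx + b = [4 + 0, 4 + 1] = [4, 5]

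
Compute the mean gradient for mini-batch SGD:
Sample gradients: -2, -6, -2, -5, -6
Average gradient = -4.2

Average = (1/5)(-2 + -6 + -2 + -5 + -6) = -21/5 = -4.2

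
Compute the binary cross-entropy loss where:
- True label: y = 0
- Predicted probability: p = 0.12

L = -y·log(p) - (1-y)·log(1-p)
L = 0.1278

L = -0·log(0.12) - 1·log(0.88) = -log(0.88) = 0.1278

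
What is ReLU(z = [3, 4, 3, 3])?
h = [3, 4, 3, 3]

ReLU applied element-wise: max(0,3)=3, max(0,4)=4, max(0,3)=3, max(0,3)=3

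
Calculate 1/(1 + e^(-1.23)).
0.7738

sigmoid(1.23) = 1/(1 + e^(-1.23)) = 1/(1 + 0.2923) = 0.7738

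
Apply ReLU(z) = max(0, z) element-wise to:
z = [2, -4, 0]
h = [2, 0, 0]

ReLU applied element-wise: max(0,2)=2, max(0,-4)=0, max(0,0)=0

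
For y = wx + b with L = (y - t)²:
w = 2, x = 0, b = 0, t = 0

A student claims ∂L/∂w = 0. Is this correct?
Correct

y = (2)(0) + 0 = 0
∂L/∂y = 2(y - t) = 2(0 - 0) = 0
∂y/∂w = x = 0
∂L/∂w = 0 × 0 = 0

Claimed value: 0
Correct: The correct gradient is 0.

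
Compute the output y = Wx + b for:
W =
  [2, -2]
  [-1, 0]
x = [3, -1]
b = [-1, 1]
y = [7, -2]

Wx = [2×3 + -2×-1, -1×3 + 0×-1]
   = [8, -3]
y = Wx + b = [8 + -1, -3 + 1] = [7, -2]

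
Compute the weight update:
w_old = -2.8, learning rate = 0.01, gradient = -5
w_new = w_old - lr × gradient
w_new = -2.75

w_new = w - η·∂L/∂w = -2.8 - 0.01×(-5) = -2.8 - (-0.05) = -2.75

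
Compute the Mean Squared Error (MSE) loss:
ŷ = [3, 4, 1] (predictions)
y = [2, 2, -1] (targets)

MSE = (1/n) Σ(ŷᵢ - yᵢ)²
MSE = 3

MSE = (1/3)((3-2)² + (4-2)² + (1--1)²) = (1/3)(1 + 4 + 4) = 3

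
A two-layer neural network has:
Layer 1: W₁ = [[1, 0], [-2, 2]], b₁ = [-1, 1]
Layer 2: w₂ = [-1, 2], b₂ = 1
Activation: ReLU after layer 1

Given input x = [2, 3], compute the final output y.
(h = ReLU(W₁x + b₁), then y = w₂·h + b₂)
y = 6

Layer 1 pre-activation: z₁ = [1, 3]
After ReLU: h = [1, 3]
Layer 2 output: y = -1×1 + 2×3 + 1 = 6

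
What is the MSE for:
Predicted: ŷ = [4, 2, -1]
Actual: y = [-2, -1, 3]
MSE = 20.33

MSE = (1/3)((4--2)² + (2--1)² + (-1-3)²) = (1/3)(36 + 9 + 16) = 20.33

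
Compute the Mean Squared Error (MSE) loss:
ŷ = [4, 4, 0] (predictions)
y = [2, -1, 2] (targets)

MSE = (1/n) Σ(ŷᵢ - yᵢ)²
MSE = 11

MSE = (1/3)((4-2)² + (4--1)² + (0-2)²) = (1/3)(4 + 25 + 4) = 11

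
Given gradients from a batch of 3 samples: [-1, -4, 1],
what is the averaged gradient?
Average gradient = -1.333

Average = (1/3)(-1 + -4 + 1) = -4/3 = -1.333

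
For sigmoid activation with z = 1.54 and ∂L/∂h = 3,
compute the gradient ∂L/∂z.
∂L/∂z = 0.4361

σ(1.54) = 0.8235
σ'(1.54) = σ(1.54)(1 - σ(1.54)) = 0.8235 × 0.1765 = 0.1454
∂L/∂z = ∂L/∂h · σ'(z) = 3 × 0.1454 = 0.4361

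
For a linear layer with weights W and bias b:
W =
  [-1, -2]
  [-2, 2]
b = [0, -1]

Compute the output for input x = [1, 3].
y = [-7, 3]

Wx = [-1×1 + -2×3, -2×1 + 2×3]
   = [-7, 4]
y = Wx + b = [-7 + 0, 4 + -1] = [-7, 3]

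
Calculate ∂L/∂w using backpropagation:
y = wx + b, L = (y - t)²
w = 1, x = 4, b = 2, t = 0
∂L/∂w = 48

y = wx + b = (1)(4) + 2 = 6
∂L/∂y = 2(y - t) = 2(6 - 0) = 12
∂y/∂w = x = 4
∂L/∂w = ∂L/∂y · ∂y/∂w = 12 × 4 = 48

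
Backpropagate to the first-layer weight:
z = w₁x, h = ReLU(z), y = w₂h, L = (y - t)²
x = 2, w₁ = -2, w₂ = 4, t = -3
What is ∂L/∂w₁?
∂L/∂w₁ = 0

Forward pass:
z = w₁x = -2×2 = -4
h = ReLU(-4) = 0
y = w₂h = 4×0 = 0

Backward pass:
∂L/∂y = 2(y - t) = 2(0 - -3) = 6
∂y/∂h = w₂ = 4
∂h/∂z = 0 (ReLU derivative)
∂z/∂w₁ = x = 2

∂L/∂w₁ = 6 × 4 × 0 × 2 = 0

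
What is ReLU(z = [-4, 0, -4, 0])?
h = [0, 0, 0, 0]

ReLU applied element-wise: max(0,-4)=0, max(0,0)=0, max(0,-4)=0, max(0,0)=0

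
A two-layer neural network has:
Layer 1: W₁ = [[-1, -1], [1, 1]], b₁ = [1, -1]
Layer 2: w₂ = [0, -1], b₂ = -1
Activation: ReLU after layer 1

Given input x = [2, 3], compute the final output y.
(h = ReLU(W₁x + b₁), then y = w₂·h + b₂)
y = -5

Layer 1 pre-activation: z₁ = [-4, 4]
After ReLU: h = [0, 4]
Layer 2 output: y = 0×0 + -1×4 + -1 = -5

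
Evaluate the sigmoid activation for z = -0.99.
0.2709

sigmoid(-0.99) = 1/(1 + e^(0.99)) = 1/(1 + 2.691) = 0.2709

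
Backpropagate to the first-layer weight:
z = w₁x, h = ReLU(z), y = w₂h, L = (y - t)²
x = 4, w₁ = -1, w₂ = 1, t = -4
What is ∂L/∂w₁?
∂L/∂w₁ = 0

Forward pass:
z = w₁x = -1×4 = -4
h = ReLU(-4) = 0
y = w₂h = 1×0 = 0

Backward pass:
∂L/∂y = 2(y - t) = 2(0 - -4) = 8
∂y/∂h = w₂ = 1
∂h/∂z = 0 (ReLU derivative)
∂z/∂w₁ = x = 4

∂L/∂w₁ = 8 × 1 × 0 × 4 = 0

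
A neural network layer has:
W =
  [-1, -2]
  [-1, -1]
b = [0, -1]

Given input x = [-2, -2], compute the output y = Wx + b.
y = [6, 3]

Wx = [-1×-2 + -2×-2, -1×-2 + -1×-2]
   = [6, 4]
y = Wx + b = [6 + 0, 4 + -1] = [6, 3]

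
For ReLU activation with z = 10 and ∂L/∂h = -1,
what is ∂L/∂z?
∂L/∂z = -1

h = ReLU(10) = 10
Since z > 0: ∂h/∂z = 1
∂L/∂z = ∂L/∂h · ∂h/∂z = -1 × 1 = -1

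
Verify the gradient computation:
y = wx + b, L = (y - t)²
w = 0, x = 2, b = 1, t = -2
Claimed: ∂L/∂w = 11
Incorrect

y = (0)(2) + 1 = 1
∂L/∂y = 2(y - t) = 2(1 - -2) = 6
∂y/∂w = x = 2
∂L/∂w = 6 × 2 = 12

Claimed value: 11
Incorrect: The correct gradient is 12.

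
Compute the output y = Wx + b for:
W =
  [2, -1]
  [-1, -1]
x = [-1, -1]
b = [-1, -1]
y = [-2, 1]

Wx = [2×-1 + -1×-1, -1×-1 + -1×-1]
   = [-1, 2]
y = Wx + b = [-1 + -1, 2 + -1] = [-2, 1]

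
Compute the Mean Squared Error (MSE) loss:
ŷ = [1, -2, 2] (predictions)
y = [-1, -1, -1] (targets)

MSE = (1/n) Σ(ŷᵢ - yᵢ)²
MSE = 4.667

MSE = (1/3)((1--1)² + (-2--1)² + (2--1)²) = (1/3)(4 + 1 + 9) = 4.667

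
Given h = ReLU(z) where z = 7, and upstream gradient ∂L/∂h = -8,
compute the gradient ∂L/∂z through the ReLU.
∂L/∂z = -8

h = ReLU(7) = 7
Since z > 0: ∂h/∂z = 1
∂L/∂z = ∂L/∂h · ∂h/∂z = -8 × 1 = -8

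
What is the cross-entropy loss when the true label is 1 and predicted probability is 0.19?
L = 1.661

L = -1·log(0.19) - 0·log(0.81) = -log(0.19) = 1.661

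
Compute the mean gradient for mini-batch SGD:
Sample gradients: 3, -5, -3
Average gradient = -1.667

Average = (1/3)(3 + -5 + -3) = -5/3 = -1.667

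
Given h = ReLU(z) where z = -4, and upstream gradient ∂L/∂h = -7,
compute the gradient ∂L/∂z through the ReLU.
∂L/∂z = 0

h = ReLU(-4) = 0
Since z < 0: ∂h/∂z = 0
∂L/∂z = ∂L/∂h · ∂h/∂z = -7 × 0 = 0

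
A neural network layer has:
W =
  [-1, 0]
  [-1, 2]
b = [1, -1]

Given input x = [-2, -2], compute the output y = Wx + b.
y = [3, -3]

Wx = [-1×-2 + 0×-2, -1×-2 + 2×-2]
   = [2, -2]
y = Wx + b = [2 + 1, -2 + -1] = [3, -3]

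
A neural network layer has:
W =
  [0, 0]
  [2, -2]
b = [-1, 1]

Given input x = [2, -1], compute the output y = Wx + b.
y = [-1, 7]

Wx = [0×2 + 0×-1, 2×2 + -2×-1]
   = [0, 6]
y = Wx + b = [0 + -1, 6 + 1] = [-1, 7]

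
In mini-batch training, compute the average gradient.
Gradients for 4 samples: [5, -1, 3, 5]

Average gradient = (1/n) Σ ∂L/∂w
Average gradient = 3

Average = (1/4)(5 + -1 + 3 + 5) = 12/4 = 3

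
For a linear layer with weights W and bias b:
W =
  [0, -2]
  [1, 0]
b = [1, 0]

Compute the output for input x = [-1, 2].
y = [-3, -1]

Wx = [0×-1 + -2×2, 1×-1 + 0×2]
   = [-4, -1]
y = Wx + b = [-4 + 1, -1 + 0] = [-3, -1]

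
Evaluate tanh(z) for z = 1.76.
0.9425

tanh(1.76) = (e^(1.76) - e^(-1.76))/(e^(1.76) + e^(-1.76)) = 0.9425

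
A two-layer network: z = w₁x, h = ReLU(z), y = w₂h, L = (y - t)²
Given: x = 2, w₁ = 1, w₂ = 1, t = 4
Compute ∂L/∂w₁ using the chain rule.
∂L/∂w₁ = -8

Forward pass:
z = w₁x = 1×2 = 2
h = ReLU(2) = 2
y = w₂h = 1×2 = 2

Backward pass:
∂L/∂y = 2(y - t) = 2(2 - 4) = -4
∂y/∂h = w₂ = 1
∂h/∂z = 1 (ReLU derivative)
∂z/∂w₁ = x = 2

∂L/∂w₁ = -4 × 1 × 1 × 2 = -8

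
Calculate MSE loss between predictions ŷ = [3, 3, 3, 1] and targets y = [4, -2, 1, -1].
MSE = 8.5

MSE = (1/4)((3-4)² + (3--2)² + (3-1)² + (1--1)²) = (1/4)(1 + 25 + 4 + 4) = 8.5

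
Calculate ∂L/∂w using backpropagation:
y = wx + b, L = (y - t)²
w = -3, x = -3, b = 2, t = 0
∂L/∂w = -66

y = wx + b = (-3)(-3) + 2 = 11
∂L/∂y = 2(y - t) = 2(11 - 0) = 22
∂y/∂w = x = -3
∂L/∂w = ∂L/∂y · ∂y/∂w = 22 × -3 = -66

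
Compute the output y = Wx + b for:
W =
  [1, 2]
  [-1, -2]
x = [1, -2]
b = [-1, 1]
y = [-4, 4]

Wx = [1×1 + 2×-2, -1×1 + -2×-2]
   = [-3, 3]
y = Wx + b = [-3 + -1, 3 + 1] = [-4, 4]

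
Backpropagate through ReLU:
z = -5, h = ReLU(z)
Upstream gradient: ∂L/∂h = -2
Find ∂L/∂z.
∂L/∂z = 0

h = ReLU(-5) = 0
Since z < 0: ∂h/∂z = 0
∂L/∂z = ∂L/∂h · ∂h/∂z = -2 × 0 = 0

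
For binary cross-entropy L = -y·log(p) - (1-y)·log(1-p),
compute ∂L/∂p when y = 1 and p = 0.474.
∂L/∂p = -2.11

∂L/∂p = -y/p + (1-y)/(1-p) = -1/0.474 + 0 = -2.11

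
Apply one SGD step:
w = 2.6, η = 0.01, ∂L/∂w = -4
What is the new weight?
w_new = 2.64

w_new = w - η·∂L/∂w = 2.6 - 0.01×(-4) = 2.6 - (-0.04) = 2.64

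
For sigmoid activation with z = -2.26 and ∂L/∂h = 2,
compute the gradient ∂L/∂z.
∂L/∂z = 0.1711

σ(-2.26) = 0.09449
σ'(-2.26) = σ(-2.26)(1 - σ(-2.26)) = 0.09449 × 0.9055 = 0.08556
∂L/∂z = ∂L/∂h · σ'(z) = 2 × 0.08556 = 0.1711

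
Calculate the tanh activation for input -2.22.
-0.9767

tanh(-2.22) = (e^(-2.22) - e^(2.22))/(e^(-2.22) + e^(2.22)) = -0.9767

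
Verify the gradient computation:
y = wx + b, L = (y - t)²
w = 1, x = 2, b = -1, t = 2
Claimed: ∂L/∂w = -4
Correct

y = (1)(2) + -1 = 1
∂L/∂y = 2(y - t) = 2(1 - 2) = -2
∂y/∂w = x = 2
∂L/∂w = -2 × 2 = -4

Claimed value: -4
Correct: The correct gradient is -4.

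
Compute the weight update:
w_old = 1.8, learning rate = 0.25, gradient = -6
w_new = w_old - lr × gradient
w_new = 3.3

w_new = w - η·∂L/∂w = 1.8 - 0.25×(-6) = 1.8 - (-1.5) = 3.3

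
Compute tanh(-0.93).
-0.7306

tanh(-0.93) = (e^(-0.93) - e^(0.93))/(e^(-0.93) + e^(0.93)) = -0.7306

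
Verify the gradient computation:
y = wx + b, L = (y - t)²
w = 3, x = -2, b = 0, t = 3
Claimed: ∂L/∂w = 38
Incorrect

y = (3)(-2) + 0 = -6
∂L/∂y = 2(y - t) = 2(-6 - 3) = -18
∂y/∂w = x = -2
∂L/∂w = -18 × -2 = 36

Claimed value: 38
Incorrect: The correct gradient is 36.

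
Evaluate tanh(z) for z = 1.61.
0.9232

tanh(1.61) = (e^(1.61) - e^(-1.61))/(e^(1.61) + e^(-1.61)) = 0.9232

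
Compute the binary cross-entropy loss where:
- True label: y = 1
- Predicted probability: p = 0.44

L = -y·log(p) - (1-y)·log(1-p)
L = 0.821

L = -1·log(0.44) - 0·log(0.56) = -log(0.44) = 0.821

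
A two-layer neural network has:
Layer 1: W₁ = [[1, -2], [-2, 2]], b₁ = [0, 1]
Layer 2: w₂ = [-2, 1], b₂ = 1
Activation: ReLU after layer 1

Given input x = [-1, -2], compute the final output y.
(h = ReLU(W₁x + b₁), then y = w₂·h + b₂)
y = -5

Layer 1 pre-activation: z₁ = [3, -1]
After ReLU: h = [3, 0]
Layer 2 output: y = -2×3 + 1×0 + 1 = -5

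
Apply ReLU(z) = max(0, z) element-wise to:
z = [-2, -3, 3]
h = [0, 0, 3]

ReLU applied element-wise: max(0,-2)=0, max(0,-3)=0, max(0,3)=3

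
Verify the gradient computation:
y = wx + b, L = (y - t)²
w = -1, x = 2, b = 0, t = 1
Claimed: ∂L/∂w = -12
Correct

y = (-1)(2) + 0 = -2
∂L/∂y = 2(y - t) = 2(-2 - 1) = -6
∂y/∂w = x = 2
∂L/∂w = -6 × 2 = -12

Claimed value: -12
Correct: The correct gradient is -12.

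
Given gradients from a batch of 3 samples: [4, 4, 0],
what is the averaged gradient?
Average gradient = 2.667

Average = (1/3)(4 + 4 + 0) = 8/3 = 2.667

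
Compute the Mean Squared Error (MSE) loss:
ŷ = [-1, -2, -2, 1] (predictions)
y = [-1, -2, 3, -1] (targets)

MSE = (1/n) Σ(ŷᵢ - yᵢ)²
MSE = 7.25

MSE = (1/4)((-1--1)² + (-2--2)² + (-2-3)² + (1--1)²) = (1/4)(0 + 0 + 25 + 4) = 7.25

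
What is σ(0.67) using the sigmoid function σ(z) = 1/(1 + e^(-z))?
0.6615

sigmoid(0.67) = 1/(1 + e^(-0.67)) = 1/(1 + 0.5117) = 0.6615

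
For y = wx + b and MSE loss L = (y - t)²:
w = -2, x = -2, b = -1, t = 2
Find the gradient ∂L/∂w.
∂L/∂w = -4

y = wx + b = (-2)(-2) + -1 = 3
∂L/∂y = 2(y - t) = 2(3 - 2) = 2
∂y/∂w = x = -2
∂L/∂w = ∂L/∂y · ∂y/∂w = 2 × -2 = -4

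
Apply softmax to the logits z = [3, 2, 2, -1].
p = [0.5701, 0.2097, 0.2097, 0.0104]

exp(z) = [20.09, 7.389, 7.389, 0.3679]
Sum = 35.23
p = [0.5701, 0.2097, 0.2097, 0.0104]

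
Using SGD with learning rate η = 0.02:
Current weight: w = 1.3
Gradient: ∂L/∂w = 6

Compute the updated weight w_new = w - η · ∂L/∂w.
w_new = 1.18

w_new = w - η·∂L/∂w = 1.3 - 0.02×(6) = 1.3 - (0.12) = 1.18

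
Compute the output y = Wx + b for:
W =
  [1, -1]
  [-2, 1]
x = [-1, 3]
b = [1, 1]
y = [-3, 6]

Wx = [1×-1 + -1×3, -2×-1 + 1×3]
   = [-4, 5]
y = Wx + b = [-4 + 1, 5 + 1] = [-3, 6]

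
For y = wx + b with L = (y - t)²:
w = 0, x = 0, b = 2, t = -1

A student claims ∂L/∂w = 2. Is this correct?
Incorrect

y = (0)(0) + 2 = 2
∂L/∂y = 2(y - t) = 2(2 - -1) = 6
∂y/∂w = x = 0
∂L/∂w = 6 × 0 = 0

Claimed value: 2
Incorrect: The correct gradient is 0.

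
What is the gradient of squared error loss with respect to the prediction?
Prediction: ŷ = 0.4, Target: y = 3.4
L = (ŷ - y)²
∂L/∂ŷ = -6.0

∂L/∂ŷ = 2(ŷ - y) = 2(0.4 - 3.4) = 2(-3.0) = -6.0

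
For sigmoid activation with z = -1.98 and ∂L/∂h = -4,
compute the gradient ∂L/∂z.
∂L/∂z = -0.4264

σ(-1.98) = 0.1213
σ'(-1.98) = σ(-1.98)(1 - σ(-1.98)) = 0.1213 × 0.8787 = 0.1066
∂L/∂z = ∂L/∂h · σ'(z) = -4 × 0.1066 = -0.4264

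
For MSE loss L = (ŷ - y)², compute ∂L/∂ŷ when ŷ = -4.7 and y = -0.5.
∂L/∂ŷ = -8.4

∂L/∂ŷ = 2(ŷ - y) = 2(-4.7 - -0.5) = 2(-4.2) = -8.4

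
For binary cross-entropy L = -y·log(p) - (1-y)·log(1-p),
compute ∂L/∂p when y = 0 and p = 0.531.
∂L/∂p = 2.132

∂L/∂p = -y/p + (1-y)/(1-p) = 0 + 1/0.469 = 2.132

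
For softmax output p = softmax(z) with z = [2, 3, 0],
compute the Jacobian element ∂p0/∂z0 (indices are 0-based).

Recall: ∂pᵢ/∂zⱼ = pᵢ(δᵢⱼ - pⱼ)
∂p0/∂z0 = 0.1922

p = softmax(z) = [0.2595, 0.7054, 0.03512]
p0 = 0.2595

∂p0/∂z0 = p0(1 - p0) = 0.2595 × (1 - 0.2595) = 0.1922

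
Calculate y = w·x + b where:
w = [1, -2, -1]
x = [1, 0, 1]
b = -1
y = -1

y = (1)(1) + (-2)(0) + (-1)(1) + -1 = -1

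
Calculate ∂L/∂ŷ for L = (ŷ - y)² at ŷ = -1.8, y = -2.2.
∂L/∂ŷ = 0.8

∂L/∂ŷ = 2(ŷ - y) = 2(-1.8 - -2.2) = 2(0.4) = 0.8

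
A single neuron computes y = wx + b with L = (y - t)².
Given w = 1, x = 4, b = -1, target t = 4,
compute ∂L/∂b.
∂L/∂b = -2

y = wx + b = (1)(4) + -1 = 3
∂L/∂y = 2(y - t) = 2(3 - 4) = -2
∂y/∂b = 1
∂L/∂b = ∂L/∂y · ∂y/∂b = -2 × 1 = -2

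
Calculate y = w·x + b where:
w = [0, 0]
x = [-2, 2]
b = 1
y = 1

y = (0)(-2) + (0)(2) + 1 = 1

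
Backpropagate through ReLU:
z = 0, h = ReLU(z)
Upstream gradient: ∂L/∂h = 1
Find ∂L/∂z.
∂L/∂z = 0

h = ReLU(0) = 0
At z = 0: ∂h/∂z = 0 (by convention)
∂L/∂z = ∂L/∂h · ∂h/∂z = 1 × 0 = 0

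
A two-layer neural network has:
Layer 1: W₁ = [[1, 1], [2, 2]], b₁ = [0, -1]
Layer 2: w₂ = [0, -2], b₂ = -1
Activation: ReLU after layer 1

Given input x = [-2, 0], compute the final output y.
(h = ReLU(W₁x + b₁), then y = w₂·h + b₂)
y = -1

Layer 1 pre-activation: z₁ = [-2, -5]
After ReLU: h = [0, 0]
Layer 2 output: y = 0×0 + -2×0 + -1 = -1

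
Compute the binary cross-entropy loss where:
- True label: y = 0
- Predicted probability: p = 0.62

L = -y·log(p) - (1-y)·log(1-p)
L = 0.9676

L = -0·log(0.62) - 1·log(0.38) = -log(0.38) = 0.9676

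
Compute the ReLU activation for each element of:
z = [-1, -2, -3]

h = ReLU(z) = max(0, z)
h = [0, 0, 0]

ReLU applied element-wise: max(0,-1)=0, max(0,-2)=0, max(0,-3)=0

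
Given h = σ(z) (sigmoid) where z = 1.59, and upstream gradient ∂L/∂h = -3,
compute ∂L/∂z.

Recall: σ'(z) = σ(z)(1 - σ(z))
∂L/∂z = -0.4221

σ(1.59) = 0.8306
σ'(1.59) = σ(1.59)(1 - σ(1.59)) = 0.8306 × 0.1694 = 0.1407
∂L/∂z = ∂L/∂h · σ'(z) = -3 × 0.1407 = -0.4221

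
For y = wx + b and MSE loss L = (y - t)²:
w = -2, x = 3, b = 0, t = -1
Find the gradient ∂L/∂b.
∂L/∂b = -10

y = wx + b = (-2)(3) + 0 = -6
∂L/∂y = 2(y - t) = 2(-6 - -1) = -10
∂y/∂b = 1
∂L/∂b = ∂L/∂y · ∂y/∂b = -10 × 1 = -10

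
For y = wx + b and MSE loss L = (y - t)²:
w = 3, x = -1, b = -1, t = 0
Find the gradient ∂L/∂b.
∂L/∂b = -8

y = wx + b = (3)(-1) + -1 = -4
∂L/∂y = 2(y - t) = 2(-4 - 0) = -8
∂y/∂b = 1
∂L/∂b = ∂L/∂y · ∂y/∂b = -8 × 1 = -8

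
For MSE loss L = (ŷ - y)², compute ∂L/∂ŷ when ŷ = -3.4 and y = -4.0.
∂L/∂ŷ = 1.2

∂L/∂ŷ = 2(ŷ - y) = 2(-3.4 - -4.0) = 2(0.6) = 1.2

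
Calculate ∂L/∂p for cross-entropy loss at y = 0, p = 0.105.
∂L/∂p = 1.117

∂L/∂p = -y/p + (1-y)/(1-p) = 0 + 1/0.895 = 1.117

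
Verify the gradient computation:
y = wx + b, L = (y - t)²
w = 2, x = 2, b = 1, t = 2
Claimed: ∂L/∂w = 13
Incorrect

y = (2)(2) + 1 = 5
∂L/∂y = 2(y - t) = 2(5 - 2) = 6
∂y/∂w = x = 2
∂L/∂w = 6 × 2 = 12

Claimed value: 13
Incorrect: The correct gradient is 12.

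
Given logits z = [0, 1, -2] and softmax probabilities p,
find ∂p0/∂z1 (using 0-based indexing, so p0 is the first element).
∂p0/∂z1 = -0.183

p = softmax(z) = [0.2595, 0.7054, 0.03512]
p0 = 0.2595, p1 = 0.7054

∂p0/∂z1 = -p0 × p1 = -0.2595 × 0.7054 = -0.183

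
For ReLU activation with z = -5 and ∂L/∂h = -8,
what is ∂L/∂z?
∂L/∂z = 0

h = ReLU(-5) = 0
Since z < 0: ∂h/∂z = 0
∂L/∂z = ∂L/∂h · ∂h/∂z = -8 × 0 = 0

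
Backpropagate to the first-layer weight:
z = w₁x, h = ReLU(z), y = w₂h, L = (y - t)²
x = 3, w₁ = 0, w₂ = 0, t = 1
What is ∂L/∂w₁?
∂L/∂w₁ = 0

Forward pass:
z = w₁x = 0×3 = 0
h = ReLU(0) = 0
y = w₂h = 0×0 = 0

Backward pass:
∂L/∂y = 2(y - t) = 2(0 - 1) = -2
∂y/∂h = w₂ = 0
∂h/∂z = 0 (ReLU derivative)
∂z/∂w₁ = x = 3

∂L/∂w₁ = -2 × 0 × 0 × 3 = 0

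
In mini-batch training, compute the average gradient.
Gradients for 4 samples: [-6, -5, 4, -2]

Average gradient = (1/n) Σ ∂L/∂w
Average gradient = -2.25

Average = (1/4)(-6 + -5 + 4 + -2) = -9/4 = -2.25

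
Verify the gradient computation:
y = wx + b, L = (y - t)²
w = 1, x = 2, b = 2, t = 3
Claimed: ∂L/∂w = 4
Correct

y = (1)(2) + 2 = 4
∂L/∂y = 2(y - t) = 2(4 - 3) = 2
∂y/∂w = x = 2
∂L/∂w = 2 × 2 = 4

Claimed value: 4
Correct: The correct gradient is 4.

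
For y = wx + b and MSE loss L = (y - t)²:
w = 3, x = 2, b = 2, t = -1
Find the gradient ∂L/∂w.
∂L/∂w = 36

y = wx + b = (3)(2) + 2 = 8
∂L/∂y = 2(y - t) = 2(8 - -1) = 18
∂y/∂w = x = 2
∂L/∂w = ∂L/∂y · ∂y/∂w = 18 × 2 = 36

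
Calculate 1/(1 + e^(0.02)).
0.495

sigmoid(-0.02) = 1/(1 + e^(0.02)) = 1/(1 + 1.02) = 0.495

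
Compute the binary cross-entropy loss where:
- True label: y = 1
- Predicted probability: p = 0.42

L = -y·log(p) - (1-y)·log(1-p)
L = 0.8675

L = -1·log(0.42) - 0·log(0.58) = -log(0.42) = 0.8675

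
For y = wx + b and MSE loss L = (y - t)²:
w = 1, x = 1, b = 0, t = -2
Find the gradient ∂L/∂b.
∂L/∂b = 6

y = wx + b = (1)(1) + 0 = 1
∂L/∂y = 2(y - t) = 2(1 - -2) = 6
∂y/∂b = 1
∂L/∂b = ∂L/∂y · ∂y/∂b = 6 × 1 = 6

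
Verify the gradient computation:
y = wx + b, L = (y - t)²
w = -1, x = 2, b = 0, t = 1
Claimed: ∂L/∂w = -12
Correct

y = (-1)(2) + 0 = -2
∂L/∂y = 2(y - t) = 2(-2 - 1) = -6
∂y/∂w = x = 2
∂L/∂w = -6 × 2 = -12

Claimed value: -12
Correct: The correct gradient is -12.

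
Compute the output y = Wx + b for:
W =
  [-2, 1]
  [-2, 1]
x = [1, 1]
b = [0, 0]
y = [-1, -1]

Wx = [-2×1 + 1×1, -2×1 + 1×1]
   = [-1, -1]
y = Wx + b = [-1 + 0, -1 + 0] = [-1, -1]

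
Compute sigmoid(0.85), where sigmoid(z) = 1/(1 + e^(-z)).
0.7006

sigmoid(0.85) = 1/(1 + e^(-0.85)) = 1/(1 + 0.4274) = 0.7006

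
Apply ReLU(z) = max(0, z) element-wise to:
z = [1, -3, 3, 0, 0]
h = [1, 0, 3, 0, 0]

ReLU applied element-wise: max(0,1)=1, max(0,-3)=0, max(0,3)=3, max(0,0)=0, max(0,0)=0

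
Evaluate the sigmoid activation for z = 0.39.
0.5963

sigmoid(0.39) = 1/(1 + e^(-0.39)) = 1/(1 + 0.6771) = 0.5963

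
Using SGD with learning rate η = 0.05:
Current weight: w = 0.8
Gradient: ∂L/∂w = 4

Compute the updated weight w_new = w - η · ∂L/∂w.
w_new = 0.6

w_new = w - η·∂L/∂w = 0.8 - 0.05×(4) = 0.8 - (0.2) = 0.6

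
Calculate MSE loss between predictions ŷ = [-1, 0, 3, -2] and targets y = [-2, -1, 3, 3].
MSE = 6.75

MSE = (1/4)((-1--2)² + (0--1)² + (3-3)² + (-2-3)²) = (1/4)(1 + 1 + 0 + 25) = 6.75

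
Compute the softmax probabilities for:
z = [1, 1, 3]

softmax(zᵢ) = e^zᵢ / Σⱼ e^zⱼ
p = [0.1065, 0.1065, 0.787]

exp(z) = [2.718, 2.718, 20.09]
Sum = 25.52
p = [0.1065, 0.1065, 0.787]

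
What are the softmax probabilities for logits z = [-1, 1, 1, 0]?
p = [0.0541, 0.3995, 0.3995, 0.147]

exp(z) = [0.3679, 2.718, 2.718, 1]
Sum = 6.804
p = [0.0541, 0.3995, 0.3995, 0.147]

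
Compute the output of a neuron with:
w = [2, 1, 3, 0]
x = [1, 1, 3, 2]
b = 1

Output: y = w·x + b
y = 13

y = (2)(1) + (1)(1) + (3)(3) + (0)(2) + 1 = 13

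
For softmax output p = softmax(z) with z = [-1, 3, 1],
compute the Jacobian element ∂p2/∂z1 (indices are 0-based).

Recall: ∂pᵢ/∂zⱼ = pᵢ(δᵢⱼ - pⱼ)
∂p2/∂z1 = -0.1017

p = softmax(z) = [0.01588, 0.8668, 0.1173]
p2 = 0.1173, p1 = 0.8668

∂p2/∂z1 = -p2 × p1 = -0.1173 × 0.8668 = -0.1017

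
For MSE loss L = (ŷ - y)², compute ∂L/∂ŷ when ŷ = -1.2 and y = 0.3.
∂L/∂ŷ = -3.0

∂L/∂ŷ = 2(ŷ - y) = 2(-1.2 - 0.3) = 2(-1.5) = -3.0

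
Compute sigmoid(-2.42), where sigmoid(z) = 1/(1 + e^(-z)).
0.08166

sigmoid(-2.42) = 1/(1 + e^(2.42)) = 1/(1 + 11.25) = 0.08166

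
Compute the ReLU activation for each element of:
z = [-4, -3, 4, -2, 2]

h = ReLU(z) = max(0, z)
h = [0, 0, 4, 0, 2]

ReLU applied element-wise: max(0,-4)=0, max(0,-3)=0, max(0,4)=4, max(0,-2)=0, max(0,2)=2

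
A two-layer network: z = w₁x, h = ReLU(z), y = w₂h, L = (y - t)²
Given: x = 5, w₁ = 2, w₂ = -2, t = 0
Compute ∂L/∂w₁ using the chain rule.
∂L/∂w₁ = 400

Forward pass:
z = w₁x = 2×5 = 10
h = ReLU(10) = 10
y = w₂h = -2×10 = -20

Backward pass:
∂L/∂y = 2(y - t) = 2(-20 - 0) = -40
∂y/∂h = w₂ = -2
∂h/∂z = 1 (ReLU derivative)
∂z/∂w₁ = x = 5

∂L/∂w₁ = -40 × -2 × 1 × 5 = 400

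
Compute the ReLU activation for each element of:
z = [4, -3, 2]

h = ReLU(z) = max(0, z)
h = [4, 0, 2]

ReLU applied element-wise: max(0,4)=4, max(0,-3)=0, max(0,2)=2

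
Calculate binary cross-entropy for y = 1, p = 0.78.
L = 0.2485

L = -1·log(0.78) - 0·log(0.22) = -log(0.78) = 0.2485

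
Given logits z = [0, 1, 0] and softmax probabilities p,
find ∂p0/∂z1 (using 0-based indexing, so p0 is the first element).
∂p0/∂z1 = -0.1221

p = softmax(z) = [0.2119, 0.5761, 0.2119]
p0 = 0.2119, p1 = 0.5761

∂p0/∂z1 = -p0 × p1 = -0.2119 × 0.5761 = -0.1221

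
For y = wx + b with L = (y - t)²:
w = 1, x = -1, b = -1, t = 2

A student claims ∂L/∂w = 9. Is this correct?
Incorrect

y = (1)(-1) + -1 = -2
∂L/∂y = 2(y - t) = 2(-2 - 2) = -8
∂y/∂w = x = -1
∂L/∂w = -8 × -1 = 8

Claimed value: 9
Incorrect: The correct gradient is 8.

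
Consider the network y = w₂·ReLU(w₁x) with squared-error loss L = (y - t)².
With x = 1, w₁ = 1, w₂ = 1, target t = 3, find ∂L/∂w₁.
∂L/∂w₁ = -4

Forward pass:
z = w₁x = 1×1 = 1
h = ReLU(1) = 1
y = w₂h = 1×1 = 1

Backward pass:
∂L/∂y = 2(y - t) = 2(1 - 3) = -4
∂y/∂h = w₂ = 1
∂h/∂z = 1 (ReLU derivative)
∂z/∂w₁ = x = 1

∂L/∂w₁ = -4 × 1 × 1 × 1 = -4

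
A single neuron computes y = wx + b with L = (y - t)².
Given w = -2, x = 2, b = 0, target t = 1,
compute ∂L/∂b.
∂L/∂b = -10

y = wx + b = (-2)(2) + 0 = -4
∂L/∂y = 2(y - t) = 2(-4 - 1) = -10
∂y/∂b = 1
∂L/∂b = ∂L/∂y · ∂y/∂b = -10 × 1 = -10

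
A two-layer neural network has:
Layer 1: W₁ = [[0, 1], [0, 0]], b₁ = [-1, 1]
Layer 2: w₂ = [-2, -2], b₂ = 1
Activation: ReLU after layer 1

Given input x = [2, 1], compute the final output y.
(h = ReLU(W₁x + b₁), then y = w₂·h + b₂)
y = -1

Layer 1 pre-activation: z₁ = [0, 1]
After ReLU: h = [0, 1]
Layer 2 output: y = -2×0 + -2×1 + 1 = -1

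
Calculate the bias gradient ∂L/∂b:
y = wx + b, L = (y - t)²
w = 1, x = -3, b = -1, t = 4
∂L/∂b = -16

y = wx + b = (1)(-3) + -1 = -4
∂L/∂y = 2(y - t) = 2(-4 - 4) = -16
∂y/∂b = 1
∂L/∂b = ∂L/∂y · ∂y/∂b = -16 × 1 = -16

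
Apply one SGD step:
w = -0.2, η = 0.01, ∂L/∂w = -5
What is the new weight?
w_new = -0.15

w_new = w - η·∂L/∂w = -0.2 - 0.01×(-5) = -0.2 - (-0.05) = -0.15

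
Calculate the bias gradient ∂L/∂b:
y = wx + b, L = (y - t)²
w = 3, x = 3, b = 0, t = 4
∂L/∂b = 10

y = wx + b = (3)(3) + 0 = 9
∂L/∂y = 2(y - t) = 2(9 - 4) = 10
∂y/∂b = 1
∂L/∂b = ∂L/∂y · ∂y/∂b = 10 × 1 = 10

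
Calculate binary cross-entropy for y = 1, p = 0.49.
L = 0.7133

L = -1·log(0.49) - 0·log(0.51) = -log(0.49) = 0.7133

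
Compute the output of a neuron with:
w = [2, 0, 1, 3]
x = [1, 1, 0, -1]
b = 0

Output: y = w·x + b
y = -1

y = (2)(1) + (0)(1) + (1)(0) + (3)(-1) + 0 = -1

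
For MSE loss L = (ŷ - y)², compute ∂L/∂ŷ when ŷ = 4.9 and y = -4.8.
∂L/∂ŷ = 19.4

∂L/∂ŷ = 2(ŷ - y) = 2(4.9 - -4.8) = 2(9.7) = 19.4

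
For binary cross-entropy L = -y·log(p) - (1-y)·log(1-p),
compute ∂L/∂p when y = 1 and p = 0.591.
∂L/∂p = -1.692

∂L/∂p = -y/p + (1-y)/(1-p) = -1/0.591 + 0 = -1.692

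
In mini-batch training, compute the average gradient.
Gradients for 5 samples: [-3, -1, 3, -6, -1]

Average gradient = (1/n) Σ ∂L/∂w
Average gradient = -1.6

Average = (1/5)(-3 + -1 + 3 + -6 + -1) = -8/5 = -1.6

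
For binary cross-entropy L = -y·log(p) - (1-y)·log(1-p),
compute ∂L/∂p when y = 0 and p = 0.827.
∂L/∂p = 5.78

∂L/∂p = -y/p + (1-y)/(1-p) = 0 + 1/0.173 = 5.78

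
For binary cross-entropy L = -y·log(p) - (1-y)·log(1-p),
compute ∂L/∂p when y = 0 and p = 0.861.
∂L/∂p = 7.194

∂L/∂p = -y/p + (1-y)/(1-p) = 0 + 1/0.139 = 7.194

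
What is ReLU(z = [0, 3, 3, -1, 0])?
h = [0, 3, 3, 0, 0]

ReLU applied element-wise: max(0,0)=0, max(0,3)=3, max(0,3)=3, max(0,-1)=0, max(0,0)=0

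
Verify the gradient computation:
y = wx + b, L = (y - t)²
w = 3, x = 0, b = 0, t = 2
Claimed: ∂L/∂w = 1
Incorrect

y = (3)(0) + 0 = 0
∂L/∂y = 2(y - t) = 2(0 - 2) = -4
∂y/∂w = x = 0
∂L/∂w = -4 × 0 = 0

Claimed value: 1
Incorrect: The correct gradient is 0.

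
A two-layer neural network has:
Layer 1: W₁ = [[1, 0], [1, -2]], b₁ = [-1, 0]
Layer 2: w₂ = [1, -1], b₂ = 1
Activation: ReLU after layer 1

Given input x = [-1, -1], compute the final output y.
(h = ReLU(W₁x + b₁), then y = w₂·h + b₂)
y = 0

Layer 1 pre-activation: z₁ = [-2, 1]
After ReLU: h = [0, 1]
Layer 2 output: y = 1×0 + -1×1 + 1 = 0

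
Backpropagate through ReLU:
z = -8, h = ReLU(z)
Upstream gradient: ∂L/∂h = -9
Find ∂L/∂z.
∂L/∂z = 0

h = ReLU(-8) = 0
Since z < 0: ∂h/∂z = 0
∂L/∂z = ∂L/∂h · ∂h/∂z = -9 × 0 = 0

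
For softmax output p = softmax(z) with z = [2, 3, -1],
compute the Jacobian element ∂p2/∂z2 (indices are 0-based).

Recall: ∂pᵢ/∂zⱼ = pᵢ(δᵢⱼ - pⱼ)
∂p2/∂z2 = 0.01304

p = softmax(z) = [0.2654, 0.7214, 0.01321]
p2 = 0.01321

∂p2/∂z2 = p2(1 - p2) = 0.01321 × (1 - 0.01321) = 0.01304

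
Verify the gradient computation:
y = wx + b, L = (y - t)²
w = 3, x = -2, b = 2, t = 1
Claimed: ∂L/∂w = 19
Incorrect

y = (3)(-2) + 2 = -4
∂L/∂y = 2(y - t) = 2(-4 - 1) = -10
∂y/∂w = x = -2
∂L/∂w = -10 × -2 = 20

Claimed value: 19
Incorrect: The correct gradient is 20.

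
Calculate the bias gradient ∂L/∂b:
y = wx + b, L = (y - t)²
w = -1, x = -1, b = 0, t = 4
∂L/∂b = -6

y = wx + b = (-1)(-1) + 0 = 1
∂L/∂y = 2(y - t) = 2(1 - 4) = -6
∂y/∂b = 1
∂L/∂b = ∂L/∂y · ∂y/∂b = -6 × 1 = -6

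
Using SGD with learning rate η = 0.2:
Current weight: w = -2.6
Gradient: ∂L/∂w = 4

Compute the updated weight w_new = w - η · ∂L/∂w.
w_new = -3.4

w_new = w - η·∂L/∂w = -2.6 - 0.2×(4) = -2.6 - (0.8) = -3.4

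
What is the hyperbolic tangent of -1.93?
-0.9587

tanh(-1.93) = (e^(-1.93) - e^(1.93))/(e^(-1.93) + e^(1.93)) = -0.9587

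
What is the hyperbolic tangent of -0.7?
-0.6044

tanh(-0.7) = (e^(-0.7) - e^(0.7))/(e^(-0.7) + e^(0.7)) = -0.6044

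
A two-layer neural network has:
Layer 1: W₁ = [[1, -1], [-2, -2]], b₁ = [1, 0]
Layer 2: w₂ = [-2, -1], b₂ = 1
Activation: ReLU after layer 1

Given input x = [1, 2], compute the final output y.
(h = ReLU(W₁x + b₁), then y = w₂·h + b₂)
y = 1

Layer 1 pre-activation: z₁ = [0, -6]
After ReLU: h = [0, 0]
Layer 2 output: y = -2×0 + -1×0 + 1 = 1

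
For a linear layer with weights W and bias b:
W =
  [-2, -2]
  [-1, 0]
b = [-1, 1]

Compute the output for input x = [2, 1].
y = [-7, -1]

Wx = [-2×2 + -2×1, -1×2 + 0×1]
   = [-6, -2]
y = Wx + b = [-6 + -1, -2 + 1] = [-7, -1]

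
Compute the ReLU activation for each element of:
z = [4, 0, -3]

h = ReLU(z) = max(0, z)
h = [4, 0, 0]

ReLU applied element-wise: max(0,4)=4, max(0,0)=0, max(0,-3)=0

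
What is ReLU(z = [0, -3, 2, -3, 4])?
h = [0, 0, 2, 0, 4]

ReLU applied element-wise: max(0,0)=0, max(0,-3)=0, max(0,2)=2, max(0,-3)=0, max(0,4)=4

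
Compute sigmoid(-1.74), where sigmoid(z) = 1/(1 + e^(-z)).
0.1493

sigmoid(-1.74) = 1/(1 + e^(1.74)) = 1/(1 + 5.697) = 0.1493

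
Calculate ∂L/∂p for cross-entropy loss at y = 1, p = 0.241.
∂L/∂p = -4.149

∂L/∂p = -y/p + (1-y)/(1-p) = -1/0.241 + 0 = -4.149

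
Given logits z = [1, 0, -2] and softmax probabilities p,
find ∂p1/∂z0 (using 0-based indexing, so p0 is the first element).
∂p1/∂z0 = -0.183

p = softmax(z) = [0.7054, 0.2595, 0.03512]
p1 = 0.2595, p0 = 0.7054

∂p1/∂z0 = -p1 × p0 = -0.2595 × 0.7054 = -0.183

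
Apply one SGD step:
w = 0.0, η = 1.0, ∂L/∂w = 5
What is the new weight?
w_new = -5

w_new = w - η·∂L/∂w = 0.0 - 1.0×(5) = 0.0 - (5) = -5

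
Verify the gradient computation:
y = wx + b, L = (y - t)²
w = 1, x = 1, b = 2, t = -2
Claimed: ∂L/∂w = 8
Incorrect

y = (1)(1) + 2 = 3
∂L/∂y = 2(y - t) = 2(3 - -2) = 10
∂y/∂w = x = 1
∂L/∂w = 10 × 1 = 10

Claimed value: 8
Incorrect: The correct gradient is 10.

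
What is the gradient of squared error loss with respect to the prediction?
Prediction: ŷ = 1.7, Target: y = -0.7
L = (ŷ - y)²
∂L/∂ŷ = 4.8

∂L/∂ŷ = 2(ŷ - y) = 2(1.7 - -0.7) = 2(2.4) = 4.8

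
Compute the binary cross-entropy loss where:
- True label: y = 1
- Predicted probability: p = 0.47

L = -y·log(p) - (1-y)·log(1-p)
L = 0.755

L = -1·log(0.47) - 0·log(0.53) = -log(0.47) = 0.755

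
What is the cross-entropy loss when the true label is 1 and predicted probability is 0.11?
L = 2.207

L = -1·log(0.11) - 0·log(0.89) = -log(0.11) = 2.207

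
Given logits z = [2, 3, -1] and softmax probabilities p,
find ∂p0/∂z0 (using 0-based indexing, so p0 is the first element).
∂p0/∂z0 = 0.195

p = softmax(z) = [0.2654, 0.7214, 0.01321]
p0 = 0.2654

∂p0/∂z0 = p0(1 - p0) = 0.2654 × (1 - 0.2654) = 0.195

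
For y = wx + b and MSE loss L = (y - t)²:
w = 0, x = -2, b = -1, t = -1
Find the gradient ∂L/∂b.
∂L/∂b = 0

y = wx + b = (0)(-2) + -1 = -1
∂L/∂y = 2(y - t) = 2(-1 - -1) = 0
∂y/∂b = 1
∂L/∂b = ∂L/∂y · ∂y/∂b = 0 × 1 = 0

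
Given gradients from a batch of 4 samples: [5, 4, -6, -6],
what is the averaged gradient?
Average gradient = -0.75

Average = (1/4)(5 + 4 + -6 + -6) = -3/4 = -0.75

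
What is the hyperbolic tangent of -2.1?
-0.9705

tanh(-2.1) = (e^(-2.1) - e^(2.1))/(e^(-2.1) + e^(2.1)) = -0.9705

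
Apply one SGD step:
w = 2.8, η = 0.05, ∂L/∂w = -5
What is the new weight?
w_new = 3.05

w_new = w - η·∂L/∂w = 2.8 - 0.05×(-5) = 2.8 - (-0.25) = 3.05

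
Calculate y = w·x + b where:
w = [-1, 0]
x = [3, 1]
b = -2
y = -5

y = (-1)(3) + (0)(1) + -2 = -5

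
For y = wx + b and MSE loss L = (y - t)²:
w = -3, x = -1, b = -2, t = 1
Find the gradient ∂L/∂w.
∂L/∂w = 0

y = wx + b = (-3)(-1) + -2 = 1
∂L/∂y = 2(y - t) = 2(1 - 1) = 0
∂y/∂w = x = -1
∂L/∂w = ∂L/∂y · ∂y/∂w = 0 × -1 = 0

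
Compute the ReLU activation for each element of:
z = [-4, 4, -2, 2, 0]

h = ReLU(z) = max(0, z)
h = [0, 4, 0, 2, 0]

ReLU applied element-wise: max(0,-4)=0, max(0,4)=4, max(0,-2)=0, max(0,2)=2, max(0,0)=0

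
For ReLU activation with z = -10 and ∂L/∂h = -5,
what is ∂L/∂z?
∂L/∂z = 0

h = ReLU(-10) = 0
Since z < 0: ∂h/∂z = 0
∂L/∂z = ∂L/∂h · ∂h/∂z = -5 × 0 = 0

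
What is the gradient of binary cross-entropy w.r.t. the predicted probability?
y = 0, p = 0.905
∂L/∂p = 10.53

∂L/∂p = -y/p + (1-y)/(1-p) = 0 + 1/0.095 = 10.53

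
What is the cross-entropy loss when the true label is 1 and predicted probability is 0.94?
L = 0.06188

L = -1·log(0.94) - 0·log(0.06) = -log(0.94) = 0.06188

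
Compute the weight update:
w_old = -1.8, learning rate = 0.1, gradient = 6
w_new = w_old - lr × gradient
w_new = -2.4

w_new = w - η·∂L/∂w = -1.8 - 0.1×(6) = -1.8 - (0.6) = -2.4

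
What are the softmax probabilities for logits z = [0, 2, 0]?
p = [0.1065, 0.787, 0.1065]

exp(z) = [1, 7.389, 1]
Sum = 9.389
p = [0.1065, 0.787, 0.1065]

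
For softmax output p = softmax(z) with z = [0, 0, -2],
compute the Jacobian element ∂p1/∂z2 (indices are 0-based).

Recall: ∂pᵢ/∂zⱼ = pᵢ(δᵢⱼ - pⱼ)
∂p1/∂z2 = -0.02968

p = softmax(z) = [0.4683, 0.4683, 0.06338]
p1 = 0.4683, p2 = 0.06338

∂p1/∂z2 = -p1 × p2 = -0.4683 × 0.06338 = -0.02968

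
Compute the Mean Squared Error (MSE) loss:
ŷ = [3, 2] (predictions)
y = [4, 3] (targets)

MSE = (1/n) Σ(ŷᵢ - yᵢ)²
MSE = 1

MSE = (1/2)((3-4)² + (2-3)²) = (1/2)(1 + 1) = 1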